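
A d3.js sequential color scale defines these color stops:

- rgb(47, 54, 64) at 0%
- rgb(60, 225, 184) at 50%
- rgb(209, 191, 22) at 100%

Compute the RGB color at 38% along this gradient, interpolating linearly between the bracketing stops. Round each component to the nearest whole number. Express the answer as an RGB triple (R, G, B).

38% lies between the 0% and 50% stops, so the local fraction is t = (38 − 0)/(50 − 0) = 38/50 ≈ 0.76.
R = 47 + 0.76 × (60 − 47) = 56.88 → 57
G = 54 + 0.76 × (225 − 54) = 183.96 → 184
B = 64 + 0.76 × (184 − 64) = 155.2 → 155

(57, 184, 155)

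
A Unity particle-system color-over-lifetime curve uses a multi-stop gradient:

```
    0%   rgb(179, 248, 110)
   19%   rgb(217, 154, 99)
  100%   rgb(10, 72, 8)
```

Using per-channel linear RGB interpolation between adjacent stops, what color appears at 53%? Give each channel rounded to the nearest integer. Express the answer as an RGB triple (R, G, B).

53% lies between the 19% and 100% stops, so the local fraction is t = (53 − 19)/(100 − 19) = 34/81 ≈ 0.4198.
R = 217 + 0.4198 × (10 − 217) = 130.101 → 130
G = 154 + 0.4198 × (72 − 154) = 119.576 → 120
B = 99 + 0.4198 × (8 − 99) = 60.798 → 61

(130, 120, 61)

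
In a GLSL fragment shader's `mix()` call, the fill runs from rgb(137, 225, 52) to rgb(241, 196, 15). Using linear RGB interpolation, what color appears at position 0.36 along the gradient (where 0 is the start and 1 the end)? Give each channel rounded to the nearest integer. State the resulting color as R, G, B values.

(174, 215, 39)

R = 137 + 0.36 × (241 − 137) = 137 + 0.36 × 104 = 174.44 → 174
G = 225 + 0.36 × (196 − 225) = 225 + 0.36 × -29 = 214.56 → 215
B = 52 + 0.36 × (15 − 52) = 52 + 0.36 × -37 = 38.68 → 39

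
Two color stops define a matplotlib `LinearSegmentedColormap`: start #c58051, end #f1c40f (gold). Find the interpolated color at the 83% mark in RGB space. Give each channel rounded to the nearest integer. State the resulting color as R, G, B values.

(234, 184, 26)

#c58051 → (197, 128, 81); #f1c40f → (241, 196, 15).
83% corresponds to t = 0.83.
R = 197 + 0.83 × (241 − 197) = 197 + 0.83 × 44 = 233.52 → 234
G = 128 + 0.83 × (196 − 128) = 128 + 0.83 × 68 = 184.44 → 184
B = 81 + 0.83 × (15 − 81) = 81 + 0.83 × -66 = 26.22 → 26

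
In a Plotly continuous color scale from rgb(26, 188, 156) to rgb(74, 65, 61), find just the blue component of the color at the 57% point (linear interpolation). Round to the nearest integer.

B = 156 + 0.57 × (61 − 156) = 101.85 → 102

102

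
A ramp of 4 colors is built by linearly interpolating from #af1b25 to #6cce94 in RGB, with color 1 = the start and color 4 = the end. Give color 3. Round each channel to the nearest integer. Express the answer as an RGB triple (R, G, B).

With 4 swatches and endpoints inclusive, swatch 3 sits at t = (3 − 1)/(4 − 1) = 2/3 ≈ 0.6667.
#af1b25 → (175, 27, 37); #6cce94 → (108, 206, 148).
R = 175 + 0.6667 × (108 − 175) = 130.331 → 130
G = 27 + 0.6667 × (206 − 27) = 146.339 → 146
B = 37 + 0.6667 × (148 − 37) = 111.004 → 111

(130, 146, 111)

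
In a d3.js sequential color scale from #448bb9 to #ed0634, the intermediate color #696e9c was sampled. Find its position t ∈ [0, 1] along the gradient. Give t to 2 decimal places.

Invert the lerp on the R channel (largest span, 169): t = (105 − 68) / (237 − 68) = 37/169 = 0.21893.
Check on G: (110 − 139)/(6 − 139) = 0.218 ✓

0.22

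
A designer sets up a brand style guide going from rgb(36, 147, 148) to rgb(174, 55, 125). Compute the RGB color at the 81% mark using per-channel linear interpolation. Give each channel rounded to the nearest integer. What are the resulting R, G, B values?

(148, 72, 129)

81% corresponds to t = 0.81.
R = 36 + 0.81 × (174 − 36) = 36 + 0.81 × 138 = 147.78 → 148
G = 147 + 0.81 × (55 − 147) = 147 + 0.81 × -92 = 72.48 → 72
B = 148 + 0.81 × (125 − 148) = 148 + 0.81 × -23 = 129.37 → 129
So the blended color is (148, 72, 129), about #944881.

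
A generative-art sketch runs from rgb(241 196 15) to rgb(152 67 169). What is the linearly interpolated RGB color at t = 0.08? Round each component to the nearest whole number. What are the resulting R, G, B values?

(234, 186, 27)

R = 241 + 0.08 × (152 − 241) = 241 + 0.08 × -89 = 233.88 → 234
G = 196 + 0.08 × (67 − 196) = 196 + 0.08 × -129 = 185.68 → 186
B = 15 + 0.08 × (169 − 15) = 15 + 0.08 × 154 = 27.32 → 27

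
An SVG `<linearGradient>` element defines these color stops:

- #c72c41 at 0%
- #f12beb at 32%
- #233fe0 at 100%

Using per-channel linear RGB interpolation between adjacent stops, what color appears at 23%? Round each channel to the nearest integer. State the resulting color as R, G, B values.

23% lies between the 0% and 32% stops, so the local fraction is t = (23 − 0)/(32 − 0) = 23/32 ≈ 0.7188.
#c72c41 → (199, 44, 65); #f12beb → (241, 43, 235).
R = 199 + 0.7188 × (241 − 199) = 229.19 → 229
G = 44 + 0.7188 × (43 − 44) = 43.281 → 43
B = 65 + 0.7188 × (235 − 65) = 187.196 → 187

(229, 43, 187)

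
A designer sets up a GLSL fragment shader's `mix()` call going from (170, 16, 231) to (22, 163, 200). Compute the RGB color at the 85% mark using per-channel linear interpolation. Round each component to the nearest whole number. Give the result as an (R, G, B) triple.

85% corresponds to t = 0.85.
R = 170 + 0.85 × (22 − 170) = 170 + 0.85 × -148 = 44.2 → 44
G = 16 + 0.85 × (163 − 16) = 16 + 0.85 × 147 = 140.95 → 141
B = 231 + 0.85 × (200 − 231) = 231 + 0.85 × -31 = 204.65 → 205

(44, 141, 205)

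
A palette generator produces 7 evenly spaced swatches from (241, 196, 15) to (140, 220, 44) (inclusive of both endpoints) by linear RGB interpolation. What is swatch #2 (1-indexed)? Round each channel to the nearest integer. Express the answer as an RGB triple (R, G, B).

(224, 200, 20)

With 7 swatches and endpoints inclusive, swatch 2 sits at t = (2 − 1)/(7 − 1) = 1/6 ≈ 0.1667.
R = 241 + 0.1667 × (140 − 241) = 224.163 → 224
G = 196 + 0.1667 × (220 − 196) = 200.001 → 200
B = 15 + 0.1667 × (44 − 15) = 19.834 → 20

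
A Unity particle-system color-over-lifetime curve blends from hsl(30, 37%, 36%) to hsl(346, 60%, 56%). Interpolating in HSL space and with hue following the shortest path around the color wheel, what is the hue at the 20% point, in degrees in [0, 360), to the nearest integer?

Hue: 346 − 30 = 316°, but |316| > 180 so the shorter arc goes the other way: Δh = 316 − 360 = -44°.
H = 30 + 0.2 × (-44) = 21.2 → 21°

21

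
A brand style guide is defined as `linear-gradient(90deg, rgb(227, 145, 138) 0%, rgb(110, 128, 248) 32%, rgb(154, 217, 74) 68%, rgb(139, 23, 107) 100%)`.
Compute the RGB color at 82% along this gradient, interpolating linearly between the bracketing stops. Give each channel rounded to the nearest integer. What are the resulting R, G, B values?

(147, 132, 88)

82% lies between the 68% and 100% stops, so the local fraction is t = (82 − 68)/(100 − 68) = 14/32 ≈ 0.4375.
R = 154 + 0.4375 × (139 − 154) = 147.438 → 147
G = 217 + 0.4375 × (23 − 217) = 132.125 → 132
B = 74 + 0.4375 × (107 − 74) = 88.438 → 88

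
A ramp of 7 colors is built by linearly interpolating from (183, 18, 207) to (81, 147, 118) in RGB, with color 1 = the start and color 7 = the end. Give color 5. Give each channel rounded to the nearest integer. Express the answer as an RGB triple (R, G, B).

With 7 swatches and endpoints inclusive, swatch 5 sits at t = (5 − 1)/(7 − 1) = 4/6 ≈ 0.6667.
R = 183 + 0.6667 × (81 − 183) = 114.997 → 115
G = 18 + 0.6667 × (147 − 18) = 104.004 → 104
B = 207 + 0.6667 × (118 − 207) = 147.664 → 148

(115, 104, 148)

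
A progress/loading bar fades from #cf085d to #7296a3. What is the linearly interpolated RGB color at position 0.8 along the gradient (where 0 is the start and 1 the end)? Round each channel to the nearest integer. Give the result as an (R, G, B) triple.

#cf085d → (207, 8, 93); #7296a3 → (114, 150, 163).
R = 207 + 0.8 × (114 − 207) = 207 + 0.8 × -93 = 132.6 → 133
G = 8 + 0.8 × (150 − 8) = 8 + 0.8 × 142 = 121.6 → 122
B = 93 + 0.8 × (163 − 93) = 93 + 0.8 × 70 = 149 → 149

(133, 122, 149)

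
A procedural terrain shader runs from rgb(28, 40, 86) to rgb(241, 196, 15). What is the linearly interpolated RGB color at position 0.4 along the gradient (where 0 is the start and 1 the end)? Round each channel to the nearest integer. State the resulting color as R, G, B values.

(113, 102, 58)

R = 28 + 0.4 × (241 − 28) = 28 + 0.4 × 213 = 113.2 → 113
G = 40 + 0.4 × (196 − 40) = 40 + 0.4 × 156 = 102.4 → 102
B = 86 + 0.4 × (15 − 86) = 86 + 0.4 × -71 = 57.6 → 58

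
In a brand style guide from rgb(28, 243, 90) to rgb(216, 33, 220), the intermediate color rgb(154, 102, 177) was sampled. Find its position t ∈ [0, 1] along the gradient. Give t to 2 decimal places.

Invert the lerp on the G channel (largest span, 210): t = (102 − 243) / (33 − 243) = -141/-210 = 0.67143.
Check on R: (154 − 28)/(216 − 28) = 0.6702 ✓

0.67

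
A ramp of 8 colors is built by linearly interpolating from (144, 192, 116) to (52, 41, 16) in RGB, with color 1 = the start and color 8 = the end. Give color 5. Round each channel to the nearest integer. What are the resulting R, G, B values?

With 8 swatches and endpoints inclusive, swatch 5 sits at t = (5 − 1)/(8 − 1) = 4/7 ≈ 0.5714.
R = 144 + 0.5714 × (52 − 144) = 91.431 → 91
G = 192 + 0.5714 × (41 − 192) = 105.719 → 106
B = 116 + 0.5714 × (16 − 116) = 58.86 → 59

(91, 106, 59)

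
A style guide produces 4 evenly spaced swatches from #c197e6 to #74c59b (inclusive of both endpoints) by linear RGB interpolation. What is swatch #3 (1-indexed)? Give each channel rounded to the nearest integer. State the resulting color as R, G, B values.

With 4 swatches and endpoints inclusive, swatch 3 sits at t = (3 − 1)/(4 − 1) = 2/3 ≈ 0.6667.
#c197e6 → (193, 151, 230); #74c59b → (116, 197, 155).
R = 193 + 0.6667 × (116 − 193) = 141.664 → 142
G = 151 + 0.6667 × (197 − 151) = 181.668 → 182
B = 230 + 0.6667 × (155 − 230) = 179.998 → 180

(142, 182, 180)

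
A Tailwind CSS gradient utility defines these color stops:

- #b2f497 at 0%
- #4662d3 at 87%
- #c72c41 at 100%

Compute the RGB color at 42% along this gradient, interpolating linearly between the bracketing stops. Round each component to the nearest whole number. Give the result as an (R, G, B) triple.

(126, 174, 180)

42% lies between the 0% and 87% stops, so the local fraction is t = (42 − 0)/(87 − 0) = 42/87 ≈ 0.4828.
#b2f497 → (178, 244, 151); #4662d3 → (70, 98, 211).
R = 178 + 0.4828 × (70 − 178) = 125.858 → 126
G = 244 + 0.4828 × (98 − 244) = 173.511 → 174
B = 151 + 0.4828 × (211 − 151) = 179.968 → 180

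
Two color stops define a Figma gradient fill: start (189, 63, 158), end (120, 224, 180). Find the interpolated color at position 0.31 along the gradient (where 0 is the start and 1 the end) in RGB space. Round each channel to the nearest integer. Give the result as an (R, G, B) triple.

R = 189 + 0.31 × (120 − 189) = 189 + 0.31 × -69 = 167.61 → 168
G = 63 + 0.31 × (224 − 63) = 63 + 0.31 × 161 = 112.91 → 113
B = 158 + 0.31 × (180 − 158) = 158 + 0.31 × 22 = 164.82 → 165
So the blended color is (168, 113, 165), about #a871a5.

(168, 113, 165)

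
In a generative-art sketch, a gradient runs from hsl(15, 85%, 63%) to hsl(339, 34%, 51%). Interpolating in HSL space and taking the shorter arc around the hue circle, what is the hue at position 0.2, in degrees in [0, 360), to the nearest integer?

8

Hue: 339 − 15 = 324°, but |324| > 180 so the shorter arc goes the other way: Δh = 324 − 360 = -36°.
H = 15 + 0.2 × (-36) = 7.8 → 8°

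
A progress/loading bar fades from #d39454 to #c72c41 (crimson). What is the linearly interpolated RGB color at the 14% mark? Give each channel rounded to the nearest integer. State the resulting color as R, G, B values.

#d39454 → (211, 148, 84); #c72c41 → (199, 44, 65).
14% corresponds to t = 0.14.
R = 211 + 0.14 × (199 − 211) = 211 + 0.14 × -12 = 209.32 → 209
G = 148 + 0.14 × (44 − 148) = 148 + 0.14 × -104 = 133.44 → 133
B = 84 + 0.14 × (65 − 84) = 84 + 0.14 × -19 = 81.34 → 81

(209, 133, 81)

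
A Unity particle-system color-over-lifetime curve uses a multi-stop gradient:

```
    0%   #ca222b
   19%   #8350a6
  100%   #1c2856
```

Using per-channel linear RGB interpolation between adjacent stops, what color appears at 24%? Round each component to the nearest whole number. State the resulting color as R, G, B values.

(125, 78, 161)

24% lies between the 19% and 100% stops, so the local fraction is t = (24 − 19)/(100 − 19) = 5/81 ≈ 0.0617.
#8350a6 → (131, 80, 166); #1c2856 → (28, 40, 86).
R = 131 + 0.0617 × (28 − 131) = 124.645 → 125
G = 80 + 0.0617 × (40 − 80) = 77.532 → 78
B = 166 + 0.0617 × (86 − 166) = 161.064 → 161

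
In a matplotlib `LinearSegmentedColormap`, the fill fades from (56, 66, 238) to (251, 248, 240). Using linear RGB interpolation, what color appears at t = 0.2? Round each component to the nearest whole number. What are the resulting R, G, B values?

(95, 102, 238)

R = 56 + 0.2 × (251 − 56) = 56 + 0.2 × 195 = 95 → 95
G = 66 + 0.2 × (248 − 66) = 66 + 0.2 × 182 = 102.4 → 102
B = 238 + 0.2 × (240 − 238) = 238 + 0.2 × 2 = 238.4 → 238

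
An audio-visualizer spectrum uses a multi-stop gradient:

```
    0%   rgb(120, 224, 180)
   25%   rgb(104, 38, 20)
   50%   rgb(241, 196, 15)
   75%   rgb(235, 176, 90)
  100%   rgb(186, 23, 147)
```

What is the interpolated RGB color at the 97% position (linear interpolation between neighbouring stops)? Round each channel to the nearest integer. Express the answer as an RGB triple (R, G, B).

(192, 41, 140)

97% lies between the 75% and 100% stops, so the local fraction is t = (97 − 75)/(100 − 75) = 22/25 ≈ 0.88.
R = 235 + 0.88 × (186 − 235) = 191.88 → 192
G = 176 + 0.88 × (23 − 176) = 41.36 → 41
B = 90 + 0.88 × (147 − 90) = 140.16 → 140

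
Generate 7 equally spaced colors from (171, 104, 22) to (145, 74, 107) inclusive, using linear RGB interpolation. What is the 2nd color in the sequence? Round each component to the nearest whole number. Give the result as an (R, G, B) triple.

(167, 99, 36)

With 7 swatches and endpoints inclusive, swatch 2 sits at t = (2 − 1)/(7 − 1) = 1/6 ≈ 0.1667.
R = 171 + 0.1667 × (145 − 171) = 166.666 → 167
G = 104 + 0.1667 × (74 − 104) = 98.999 → 99
B = 22 + 0.1667 × (107 − 22) = 36.169 → 36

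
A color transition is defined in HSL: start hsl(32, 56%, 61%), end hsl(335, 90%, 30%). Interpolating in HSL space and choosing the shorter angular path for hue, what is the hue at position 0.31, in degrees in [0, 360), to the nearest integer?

Hue: 335 − 32 = 303°, but |303| > 180 so the shorter arc goes the other way: Δh = 303 − 360 = -57°.
H = 32 + 0.31 × (-57) = 14.33 → 14°

14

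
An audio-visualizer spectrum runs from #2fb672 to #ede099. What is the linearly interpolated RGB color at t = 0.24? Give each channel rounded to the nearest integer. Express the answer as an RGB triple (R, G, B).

(93, 192, 123)

#2fb672 → (47, 182, 114); #ede099 → (237, 224, 153).
R = 47 + 0.24 × (237 − 47) = 47 + 0.24 × 190 = 92.6 → 93
G = 182 + 0.24 × (224 − 182) = 182 + 0.24 × 42 = 192.08 → 192
B = 114 + 0.24 × (153 − 114) = 114 + 0.24 × 39 = 123.36 → 123
So the blended color is (93, 192, 123), about #5dc07b.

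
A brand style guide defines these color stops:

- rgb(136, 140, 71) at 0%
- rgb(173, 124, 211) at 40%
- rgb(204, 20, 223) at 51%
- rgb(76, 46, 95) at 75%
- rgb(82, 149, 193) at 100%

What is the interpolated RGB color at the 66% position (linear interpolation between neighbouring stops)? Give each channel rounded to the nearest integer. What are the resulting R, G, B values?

(124, 36, 143)

66% lies between the 51% and 75% stops, so the local fraction is t = (66 − 51)/(75 − 51) = 15/24 ≈ 0.625.
R = 204 + 0.625 × (76 − 204) = 124 → 124
G = 20 + 0.625 × (46 − 20) = 36.25 → 36
B = 223 + 0.625 × (95 − 223) = 143 → 143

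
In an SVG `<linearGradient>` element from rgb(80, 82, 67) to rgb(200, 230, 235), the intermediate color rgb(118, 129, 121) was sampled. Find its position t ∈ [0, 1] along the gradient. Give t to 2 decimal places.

Invert the lerp on the B channel (largest span, 168): t = (121 − 67) / (235 − 67) = 54/168 = 0.32143.
Check on R: (118 − 80)/(200 − 80) = 0.3167 ✓

0.32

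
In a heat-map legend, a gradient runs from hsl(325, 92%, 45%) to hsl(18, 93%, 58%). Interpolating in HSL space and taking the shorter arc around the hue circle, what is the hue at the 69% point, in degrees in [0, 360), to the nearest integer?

Hue: 18 − 325 = -307°, but |-307| > 180 so the shorter arc goes the other way: Δh = -307 + 360 = 53°.
H = 325 + 0.69 × (53) = 361.57 → 362 → 362 mod 360 = 2°

2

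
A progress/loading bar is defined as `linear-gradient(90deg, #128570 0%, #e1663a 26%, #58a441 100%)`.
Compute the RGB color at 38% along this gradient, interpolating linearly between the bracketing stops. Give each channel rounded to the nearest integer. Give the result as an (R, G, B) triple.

(203, 112, 59)

38% lies between the 26% and 100% stops, so the local fraction is t = (38 − 26)/(100 − 26) = 12/74 ≈ 0.1622.
#e1663a → (225, 102, 58); #58a441 → (88, 164, 65).
R = 225 + 0.1622 × (88 − 225) = 202.779 → 203
G = 102 + 0.1622 × (164 − 102) = 112.056 → 112
B = 58 + 0.1622 × (65 − 58) = 59.135 → 59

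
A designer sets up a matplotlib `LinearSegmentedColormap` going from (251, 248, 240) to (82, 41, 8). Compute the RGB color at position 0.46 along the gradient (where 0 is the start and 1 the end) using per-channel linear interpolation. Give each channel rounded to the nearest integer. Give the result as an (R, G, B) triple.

(173, 153, 133)

R = 251 + 0.46 × (82 − 251) = 251 + 0.46 × -169 = 173.26 → 173
G = 248 + 0.46 × (41 − 248) = 248 + 0.46 × -207 = 152.78 → 153
B = 240 + 0.46 × (8 − 240) = 240 + 0.46 × -232 = 133.28 → 133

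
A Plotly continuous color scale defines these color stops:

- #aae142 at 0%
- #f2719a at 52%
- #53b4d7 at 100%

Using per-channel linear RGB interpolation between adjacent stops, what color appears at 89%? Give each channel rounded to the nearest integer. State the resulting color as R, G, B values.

(119, 165, 201)

89% lies between the 52% and 100% stops, so the local fraction is t = (89 − 52)/(100 − 52) = 37/48 ≈ 0.7708.
#f2719a → (242, 113, 154); #53b4d7 → (83, 180, 215).
R = 242 + 0.7708 × (83 − 242) = 119.443 → 119
G = 113 + 0.7708 × (180 − 113) = 164.644 → 165
B = 154 + 0.7708 × (215 − 154) = 201.019 → 201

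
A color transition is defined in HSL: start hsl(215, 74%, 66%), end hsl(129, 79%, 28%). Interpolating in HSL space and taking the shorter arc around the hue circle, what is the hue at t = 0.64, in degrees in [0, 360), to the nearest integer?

160

Hue arc: Δh = 129 − 215 = -86° (|Δh| ≤ 180, already the shorter path).
H = 215 + 0.64 × (-86) = 159.96 → 160°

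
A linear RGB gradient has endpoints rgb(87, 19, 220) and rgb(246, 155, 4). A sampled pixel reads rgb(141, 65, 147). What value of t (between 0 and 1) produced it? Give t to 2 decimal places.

0.34

Invert the lerp on the B channel (largest span, 216): t = (147 − 220) / (4 − 220) = -73/-216 = 0.33796.
Check on R: (141 − 87)/(246 − 87) = 0.3396 ✓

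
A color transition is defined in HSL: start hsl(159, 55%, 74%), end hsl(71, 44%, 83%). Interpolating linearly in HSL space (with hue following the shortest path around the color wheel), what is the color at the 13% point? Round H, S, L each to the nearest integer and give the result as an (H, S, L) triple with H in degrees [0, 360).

Hue arc: Δh = 71 − 159 = -88° (|Δh| ≤ 180, already the shorter path).
H = 159 + 0.13 × (-88) = 147.56 → 148°
S = 55 + 0.13 × (44 − 55) = 53.57 → 54%
L = 74 + 0.13 × (83 − 74) = 75.17 → 75%

(148, 54, 75)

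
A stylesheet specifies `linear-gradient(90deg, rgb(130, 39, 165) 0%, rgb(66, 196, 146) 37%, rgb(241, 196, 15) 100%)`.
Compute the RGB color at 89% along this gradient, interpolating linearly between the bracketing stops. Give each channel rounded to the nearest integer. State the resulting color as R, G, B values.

89% lies between the 37% and 100% stops, so the local fraction is t = (89 − 37)/(100 − 37) = 52/63 ≈ 0.8254.
R = 66 + 0.8254 × (241 − 66) = 210.445 → 210
G = 196 + 0.8254 × (196 − 196) = 196 → 196
B = 146 + 0.8254 × (15 − 146) = 37.873 → 38

(210, 196, 38)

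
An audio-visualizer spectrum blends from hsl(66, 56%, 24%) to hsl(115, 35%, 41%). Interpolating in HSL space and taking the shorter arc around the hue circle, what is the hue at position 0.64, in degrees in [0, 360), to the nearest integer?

Hue arc: Δh = 115 − 66 = 49° (|Δh| ≤ 180, already the shorter path).
H = 66 + 0.64 × (49) = 97.36 → 97°

97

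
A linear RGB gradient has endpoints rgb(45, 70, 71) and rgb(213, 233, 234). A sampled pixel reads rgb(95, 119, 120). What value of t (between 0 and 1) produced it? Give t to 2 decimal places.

0.30

Invert the lerp on the R channel (largest span, 168): t = (95 − 45) / (213 − 45) = 50/168 = 0.29762.
Check on G: (119 − 70)/(233 − 70) = 0.3006 ✓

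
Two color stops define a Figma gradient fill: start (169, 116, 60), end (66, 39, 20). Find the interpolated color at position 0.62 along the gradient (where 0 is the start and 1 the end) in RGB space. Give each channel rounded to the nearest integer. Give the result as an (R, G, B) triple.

R = 169 + 0.62 × (66 − 169) = 169 + 0.62 × -103 = 105.14 → 105
G = 116 + 0.62 × (39 − 116) = 116 + 0.62 × -77 = 68.26 → 68
B = 60 + 0.62 × (20 − 60) = 60 + 0.62 × -40 = 35.2 → 35
So the blended color is (105, 68, 35), about #694423.

(105, 68, 35)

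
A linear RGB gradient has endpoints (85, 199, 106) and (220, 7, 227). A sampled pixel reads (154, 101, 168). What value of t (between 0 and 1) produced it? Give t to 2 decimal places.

Invert the lerp on the G channel (largest span, 192): t = (101 − 199) / (7 − 199) = -98/-192 = 0.51042.
Check on R: (154 − 85)/(220 − 85) = 0.5111 ✓

0.51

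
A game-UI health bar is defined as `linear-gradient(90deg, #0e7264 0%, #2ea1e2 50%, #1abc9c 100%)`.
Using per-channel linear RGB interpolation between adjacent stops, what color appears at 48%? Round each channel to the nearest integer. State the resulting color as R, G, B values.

(45, 159, 221)

48% lies between the 0% and 50% stops, so the local fraction is t = (48 − 0)/(50 − 0) = 48/50 ≈ 0.96.
#0e7264 → (14, 114, 100); #2ea1e2 → (46, 161, 226).
R = 14 + 0.96 × (46 − 14) = 44.72 → 45
G = 114 + 0.96 × (161 − 114) = 159.12 → 159
B = 100 + 0.96 × (226 − 100) = 220.96 → 221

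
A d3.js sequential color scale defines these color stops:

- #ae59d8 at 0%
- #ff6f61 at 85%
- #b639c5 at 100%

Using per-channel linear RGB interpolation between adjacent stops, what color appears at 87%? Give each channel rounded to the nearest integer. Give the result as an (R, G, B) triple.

87% lies between the 85% and 100% stops, so the local fraction is t = (87 − 85)/(100 − 85) = 2/15 ≈ 0.1333.
#ff6f61 → (255, 111, 97); #b639c5 → (182, 57, 197).
R = 255 + 0.1333 × (182 − 255) = 245.269 → 245
G = 111 + 0.1333 × (57 − 111) = 103.802 → 104
B = 97 + 0.1333 × (197 − 97) = 110.33 → 110

(245, 104, 110)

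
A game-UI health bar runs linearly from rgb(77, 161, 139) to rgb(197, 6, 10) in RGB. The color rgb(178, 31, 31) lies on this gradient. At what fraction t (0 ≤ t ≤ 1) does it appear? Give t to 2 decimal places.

0.84

Invert the lerp on the G channel (largest span, 155): t = (31 − 161) / (6 − 161) = -130/-155 = 0.83871.
Check on R: (178 − 77)/(197 − 77) = 0.8417 ✓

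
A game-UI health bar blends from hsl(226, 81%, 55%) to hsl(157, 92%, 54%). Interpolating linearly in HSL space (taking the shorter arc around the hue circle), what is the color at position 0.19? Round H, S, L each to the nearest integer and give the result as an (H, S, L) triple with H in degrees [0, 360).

(213, 83, 55)

Hue arc: Δh = 157 − 226 = -69° (|Δh| ≤ 180, already the shorter path).
H = 226 + 0.19 × (-69) = 212.89 → 213°
S = 81 + 0.19 × (92 − 81) = 83.09 → 83%
L = 55 + 0.19 × (54 − 55) = 54.81 → 55%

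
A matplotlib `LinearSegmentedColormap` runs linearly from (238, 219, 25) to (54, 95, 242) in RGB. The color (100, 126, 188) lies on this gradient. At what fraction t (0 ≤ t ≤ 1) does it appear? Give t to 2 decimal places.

Invert the lerp on the B channel (largest span, 217): t = (188 − 25) / (242 − 25) = 163/217 = 0.75115.
Check on R: (100 − 238)/(54 − 238) = 0.75 ✓

0.75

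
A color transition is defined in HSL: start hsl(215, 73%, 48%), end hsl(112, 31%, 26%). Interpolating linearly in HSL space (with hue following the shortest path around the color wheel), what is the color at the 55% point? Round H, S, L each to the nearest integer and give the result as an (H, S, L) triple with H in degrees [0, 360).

(158, 50, 36)

Hue arc: Δh = 112 − 215 = -103° (|Δh| ≤ 180, already the shorter path).
H = 215 + 0.55 × (-103) = 158.35 → 158°
S = 73 + 0.55 × (31 − 73) = 49.9 → 50%
L = 48 + 0.55 × (26 − 48) = 35.9 → 36%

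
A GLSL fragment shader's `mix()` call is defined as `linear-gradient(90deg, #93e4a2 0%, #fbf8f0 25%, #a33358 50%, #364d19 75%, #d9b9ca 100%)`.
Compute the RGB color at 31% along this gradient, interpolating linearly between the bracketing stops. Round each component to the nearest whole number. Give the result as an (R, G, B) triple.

31% lies between the 25% and 50% stops, so the local fraction is t = (31 − 25)/(50 − 25) = 6/25 ≈ 0.24.
#fbf8f0 → (251, 248, 240); #a33358 → (163, 51, 88).
R = 251 + 0.24 × (163 − 251) = 229.88 → 230
G = 248 + 0.24 × (51 − 248) = 200.72 → 201
B = 240 + 0.24 × (88 − 240) = 203.52 → 204

(230, 201, 204)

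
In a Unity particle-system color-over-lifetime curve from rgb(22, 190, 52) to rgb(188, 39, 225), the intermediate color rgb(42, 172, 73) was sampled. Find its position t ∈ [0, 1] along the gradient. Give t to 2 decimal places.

Invert the lerp on the B channel (largest span, 173): t = (73 − 52) / (225 − 52) = 21/173 = 0.12139.
Check on R: (42 − 22)/(188 − 22) = 0.1205 ✓

0.12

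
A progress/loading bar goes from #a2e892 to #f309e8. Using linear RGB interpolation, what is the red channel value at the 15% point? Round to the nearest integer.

R₁ = 162 (from #a2e892), R₂ = 243 (from #f309e8).
R = 162 + 0.15 × (243 − 162) = 174.15 → 174

174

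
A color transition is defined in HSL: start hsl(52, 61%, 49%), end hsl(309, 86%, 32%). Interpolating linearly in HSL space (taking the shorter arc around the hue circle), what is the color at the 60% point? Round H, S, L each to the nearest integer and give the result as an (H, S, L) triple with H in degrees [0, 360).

(350, 76, 39)

Hue: 309 − 52 = 257°, but |257| > 180 so the shorter arc goes the other way: Δh = 257 − 360 = -103°.
H = 52 + 0.6 × (-103) = -9.8 → -10 → -10 mod 360 = 350°
S = 61 + 0.6 × (86 − 61) = 76 → 76%
L = 49 + 0.6 × (32 − 49) = 38.8 → 39%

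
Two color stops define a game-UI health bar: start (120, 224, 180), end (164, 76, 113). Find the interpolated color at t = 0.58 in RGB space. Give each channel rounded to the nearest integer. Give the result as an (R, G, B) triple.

(146, 138, 141)

R = 120 + 0.58 × (164 − 120) = 120 + 0.58 × 44 = 145.52 → 146
G = 224 + 0.58 × (76 − 224) = 224 + 0.58 × -148 = 138.16 → 138
B = 180 + 0.58 × (113 − 180) = 180 + 0.58 × -67 = 141.14 → 141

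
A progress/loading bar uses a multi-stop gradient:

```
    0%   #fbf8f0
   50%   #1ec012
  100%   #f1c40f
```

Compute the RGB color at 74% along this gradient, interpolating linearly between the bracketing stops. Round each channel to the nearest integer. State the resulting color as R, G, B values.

(131, 194, 17)

74% lies between the 50% and 100% stops, so the local fraction is t = (74 − 50)/(100 − 50) = 24/50 ≈ 0.48.
#1ec012 → (30, 192, 18); #f1c40f → (241, 196, 15).
R = 30 + 0.48 × (241 − 30) = 131.28 → 131
G = 192 + 0.48 × (196 − 192) = 193.92 → 194
B = 18 + 0.48 × (15 − 18) = 16.56 → 17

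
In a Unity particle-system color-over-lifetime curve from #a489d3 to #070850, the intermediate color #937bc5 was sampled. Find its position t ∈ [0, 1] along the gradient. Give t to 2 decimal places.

Invert the lerp on the R channel (largest span, 157): t = (147 − 164) / (7 − 164) = -17/-157 = 0.10828.
Check on G: (123 − 137)/(8 − 137) = 0.1085 ✓

0.11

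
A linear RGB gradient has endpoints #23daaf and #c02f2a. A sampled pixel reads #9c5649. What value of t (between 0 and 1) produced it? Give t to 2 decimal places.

Invert the lerp on the G channel (largest span, 171): t = (86 − 218) / (47 − 218) = -132/-171 = 0.77193.
Check on R: (156 − 35)/(192 − 35) = 0.7707 ✓

0.77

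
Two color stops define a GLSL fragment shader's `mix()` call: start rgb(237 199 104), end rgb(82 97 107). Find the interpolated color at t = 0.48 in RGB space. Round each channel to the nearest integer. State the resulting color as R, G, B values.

R = 237 + 0.48 × (82 − 237) = 237 + 0.48 × -155 = 162.6 → 163
G = 199 + 0.48 × (97 − 199) = 199 + 0.48 × -102 = 150.04 → 150
B = 104 + 0.48 × (107 − 104) = 104 + 0.48 × 3 = 105.44 → 105

(163, 150, 105)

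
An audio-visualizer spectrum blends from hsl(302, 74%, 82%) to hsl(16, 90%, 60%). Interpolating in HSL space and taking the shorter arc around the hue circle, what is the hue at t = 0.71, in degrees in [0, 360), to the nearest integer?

Hue: 16 − 302 = -286°, but |-286| > 180 so the shorter arc goes the other way: Δh = -286 + 360 = 74°.
H = 302 + 0.71 × (74) = 354.54 → 355°

355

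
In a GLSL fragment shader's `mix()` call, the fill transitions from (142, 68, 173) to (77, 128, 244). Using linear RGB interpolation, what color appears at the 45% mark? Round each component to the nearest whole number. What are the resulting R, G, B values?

(113, 95, 205)

45% corresponds to t = 0.45.
R = 142 + 0.45 × (77 − 142) = 142 + 0.45 × -65 = 112.75 → 113
G = 68 + 0.45 × (128 − 68) = 68 + 0.45 × 60 = 95 → 95
B = 173 + 0.45 × (244 − 173) = 173 + 0.45 × 71 = 204.95 → 205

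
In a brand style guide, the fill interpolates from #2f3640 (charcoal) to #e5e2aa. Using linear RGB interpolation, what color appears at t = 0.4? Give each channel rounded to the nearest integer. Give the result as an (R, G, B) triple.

#2f3640 → (47, 54, 64); #e5e2aa → (229, 226, 170).
R = 47 + 0.4 × (229 − 47) = 47 + 0.4 × 182 = 119.8 → 120
G = 54 + 0.4 × (226 − 54) = 54 + 0.4 × 172 = 122.8 → 123
B = 64 + 0.4 × (170 − 64) = 64 + 0.4 × 106 = 106.4 → 106

(120, 123, 106)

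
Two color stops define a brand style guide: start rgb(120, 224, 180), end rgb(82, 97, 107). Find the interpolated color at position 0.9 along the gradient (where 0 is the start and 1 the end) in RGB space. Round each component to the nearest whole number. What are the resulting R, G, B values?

(86, 110, 114)

R = 120 + 0.9 × (82 − 120) = 120 + 0.9 × -38 = 85.8 → 86
G = 224 + 0.9 × (97 − 224) = 224 + 0.9 × -127 = 109.7 → 110
B = 180 + 0.9 × (107 − 180) = 180 + 0.9 × -73 = 114.3 → 114
So the blended color is (86, 110, 114), about #566e72.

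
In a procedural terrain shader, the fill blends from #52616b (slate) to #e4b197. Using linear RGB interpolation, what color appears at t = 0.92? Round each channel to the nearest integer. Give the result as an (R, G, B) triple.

(216, 171, 147)

#52616b → (82, 97, 107); #e4b197 → (228, 177, 151).
R = 82 + 0.92 × (228 − 82) = 82 + 0.92 × 146 = 216.32 → 216
G = 97 + 0.92 × (177 − 97) = 97 + 0.92 × 80 = 170.6 → 171
B = 107 + 0.92 × (151 − 107) = 107 + 0.92 × 44 = 147.48 → 147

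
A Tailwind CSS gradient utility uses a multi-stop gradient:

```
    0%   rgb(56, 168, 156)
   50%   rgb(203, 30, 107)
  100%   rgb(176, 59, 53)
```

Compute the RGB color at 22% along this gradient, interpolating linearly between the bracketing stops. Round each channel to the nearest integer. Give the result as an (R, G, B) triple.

(121, 107, 134)

22% lies between the 0% and 50% stops, so the local fraction is t = (22 − 0)/(50 − 0) = 22/50 ≈ 0.44.
R = 56 + 0.44 × (203 − 56) = 120.68 → 121
G = 168 + 0.44 × (30 − 168) = 107.28 → 107
B = 156 + 0.44 × (107 − 156) = 134.44 → 134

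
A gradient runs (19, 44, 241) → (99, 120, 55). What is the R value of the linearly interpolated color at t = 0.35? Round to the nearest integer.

R = 19 + 0.35 × (99 − 19) = 47 → 47

47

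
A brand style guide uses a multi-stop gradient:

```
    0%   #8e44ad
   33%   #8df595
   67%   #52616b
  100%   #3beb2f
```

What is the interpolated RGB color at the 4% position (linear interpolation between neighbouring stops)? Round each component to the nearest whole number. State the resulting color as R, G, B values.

(142, 89, 170)

4% lies between the 0% and 33% stops, so the local fraction is t = (4 − 0)/(33 − 0) = 4/33 ≈ 0.1212.
#8e44ad → (142, 68, 173); #8df595 → (141, 245, 149).
R = 142 + 0.1212 × (141 − 142) = 141.879 → 142
G = 68 + 0.1212 × (245 − 68) = 89.452 → 89
B = 173 + 0.1212 × (149 − 173) = 170.091 → 170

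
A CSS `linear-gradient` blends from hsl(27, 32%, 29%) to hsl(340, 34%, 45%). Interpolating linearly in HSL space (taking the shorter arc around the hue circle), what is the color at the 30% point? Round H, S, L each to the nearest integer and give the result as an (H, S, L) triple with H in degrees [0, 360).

(13, 33, 34)

Hue: 340 − 27 = 313°, but |313| > 180 so the shorter arc goes the other way: Δh = 313 − 360 = -47°.
H = 27 + 0.3 × (-47) = 12.9 → 13°
S = 32 + 0.3 × (34 − 32) = 32.6 → 33%
L = 29 + 0.3 × (45 − 29) = 33.8 → 34%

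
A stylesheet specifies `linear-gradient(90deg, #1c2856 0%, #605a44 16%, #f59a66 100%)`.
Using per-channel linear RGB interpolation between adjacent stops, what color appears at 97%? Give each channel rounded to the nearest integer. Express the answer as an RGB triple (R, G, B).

(240, 152, 101)

97% lies between the 16% and 100% stops, so the local fraction is t = (97 − 16)/(100 − 16) = 81/84 ≈ 0.9643.
#605a44 → (96, 90, 68); #f59a66 → (245, 154, 102).
R = 96 + 0.9643 × (245 − 96) = 239.681 → 240
G = 90 + 0.9643 × (154 − 90) = 151.715 → 152
B = 68 + 0.9643 × (102 − 68) = 100.786 → 101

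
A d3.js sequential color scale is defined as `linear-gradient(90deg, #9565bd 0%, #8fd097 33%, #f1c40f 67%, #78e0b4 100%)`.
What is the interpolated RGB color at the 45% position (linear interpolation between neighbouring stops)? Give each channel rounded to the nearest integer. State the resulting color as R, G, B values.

(178, 204, 103)

45% lies between the 33% and 67% stops, so the local fraction is t = (45 − 33)/(67 − 33) = 12/34 ≈ 0.3529.
#8fd097 → (143, 208, 151); #f1c40f → (241, 196, 15).
R = 143 + 0.3529 × (241 − 143) = 177.584 → 178
G = 208 + 0.3529 × (196 − 208) = 203.765 → 204
B = 151 + 0.3529 × (15 − 151) = 103.006 → 103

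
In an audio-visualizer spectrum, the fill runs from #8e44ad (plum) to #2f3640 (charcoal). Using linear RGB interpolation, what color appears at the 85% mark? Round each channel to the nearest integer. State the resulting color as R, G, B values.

(61, 56, 80)

#8e44ad → (142, 68, 173); #2f3640 → (47, 54, 64).
85% corresponds to t = 0.85.
R = 142 + 0.85 × (47 − 142) = 142 + 0.85 × -95 = 61.25 → 61
G = 68 + 0.85 × (54 − 68) = 68 + 0.85 × -14 = 56.1 → 56
B = 173 + 0.85 × (64 − 173) = 173 + 0.85 × -109 = 80.35 → 80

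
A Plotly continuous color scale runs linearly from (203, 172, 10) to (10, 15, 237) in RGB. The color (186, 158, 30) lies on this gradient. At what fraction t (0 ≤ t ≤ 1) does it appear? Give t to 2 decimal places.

0.09

Invert the lerp on the B channel (largest span, 227): t = (30 − 10) / (237 − 10) = 20/227 = 0.088106.
Check on R: (186 − 203)/(10 − 203) = 0.08808 ✓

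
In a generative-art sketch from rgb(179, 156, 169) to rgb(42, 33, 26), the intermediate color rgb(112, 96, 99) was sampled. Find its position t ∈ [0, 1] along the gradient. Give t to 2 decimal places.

0.49

Invert the lerp on the B channel (largest span, 143): t = (99 − 169) / (26 − 169) = -70/-143 = 0.48951.
Check on R: (112 − 179)/(42 − 179) = 0.4891 ✓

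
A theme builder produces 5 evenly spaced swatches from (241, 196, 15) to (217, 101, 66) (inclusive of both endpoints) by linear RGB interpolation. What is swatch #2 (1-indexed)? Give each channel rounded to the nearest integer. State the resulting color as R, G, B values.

With 5 swatches and endpoints inclusive, swatch 2 sits at t = (2 − 1)/(5 − 1) = 1/4 ≈ 0.25.
R = 241 + 0.25 × (217 − 241) = 235 → 235
G = 196 + 0.25 × (101 − 196) = 172.25 → 172
B = 15 + 0.25 × (66 − 15) = 27.75 → 28

(235, 172, 28)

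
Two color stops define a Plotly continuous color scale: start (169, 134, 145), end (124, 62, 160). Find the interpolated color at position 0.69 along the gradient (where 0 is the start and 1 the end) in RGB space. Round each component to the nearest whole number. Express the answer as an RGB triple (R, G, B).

(138, 84, 155)

R = 169 + 0.69 × (124 − 169) = 169 + 0.69 × -45 = 137.95 → 138
G = 134 + 0.69 × (62 − 134) = 134 + 0.69 × -72 = 84.32 → 84
B = 145 + 0.69 × (160 − 145) = 145 + 0.69 × 15 = 155.35 → 155
So the blended color is (138, 84, 155), about #8a549b.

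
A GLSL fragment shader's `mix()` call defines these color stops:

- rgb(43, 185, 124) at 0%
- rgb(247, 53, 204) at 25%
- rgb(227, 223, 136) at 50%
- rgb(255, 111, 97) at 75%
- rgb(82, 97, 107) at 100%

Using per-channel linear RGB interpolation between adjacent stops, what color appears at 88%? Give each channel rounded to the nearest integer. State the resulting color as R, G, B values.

88% lies between the 75% and 100% stops, so the local fraction is t = (88 − 75)/(100 − 75) = 13/25 ≈ 0.52.
R = 255 + 0.52 × (82 − 255) = 165.04 → 165
G = 111 + 0.52 × (97 − 111) = 103.72 → 104
B = 97 + 0.52 × (107 − 97) = 102.2 → 102

(165, 104, 102)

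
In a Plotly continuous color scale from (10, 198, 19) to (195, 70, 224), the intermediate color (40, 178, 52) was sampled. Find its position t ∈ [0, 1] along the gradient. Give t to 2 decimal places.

Invert the lerp on the B channel (largest span, 205): t = (52 − 19) / (224 − 19) = 33/205 = 0.16098.
Check on R: (40 − 10)/(195 − 10) = 0.1622 ✓

0.16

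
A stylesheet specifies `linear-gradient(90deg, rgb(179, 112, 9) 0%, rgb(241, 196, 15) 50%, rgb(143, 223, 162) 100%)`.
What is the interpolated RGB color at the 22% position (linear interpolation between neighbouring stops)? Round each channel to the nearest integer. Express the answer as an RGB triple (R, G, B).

22% lies between the 0% and 50% stops, so the local fraction is t = (22 − 0)/(50 − 0) = 22/50 ≈ 0.44.
R = 179 + 0.44 × (241 − 179) = 206.28 → 206
G = 112 + 0.44 × (196 − 112) = 148.96 → 149
B = 9 + 0.44 × (15 − 9) = 11.64 → 12

(206, 149, 12)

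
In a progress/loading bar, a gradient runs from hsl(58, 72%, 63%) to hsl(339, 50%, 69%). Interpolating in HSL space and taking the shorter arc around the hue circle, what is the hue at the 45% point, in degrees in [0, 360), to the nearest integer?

Hue: 339 − 58 = 281°, but |281| > 180 so the shorter arc goes the other way: Δh = 281 − 360 = -79°.
H = 58 + 0.45 × (-79) = 22.45 → 22°

22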